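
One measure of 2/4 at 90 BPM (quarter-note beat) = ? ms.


Reasoning:
Quarter-note beat duration = 60000 / 90 ms
Beats per measure (2/4) = 2
One measure = 2 × 60000 / 90 = 120000 / 90 ms
= 1333.3 ms


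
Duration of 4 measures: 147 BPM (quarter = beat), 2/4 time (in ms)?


Quarter-note beat duration = 60000 / 147 ms
Beats per measure (2/4) = 2
One measure = 2 × 60000 / 147 = 120000 / 147 ms
4 measures = 4 × 120000 / 147 = 480000 / 147
= 3265.3 ms


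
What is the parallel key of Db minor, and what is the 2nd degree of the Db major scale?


Working:
Parallel keys share the same tonic but differ in mode
Db minor → parallel is Db major
Db major scale: Db Eb F Gb Ab Bb C
= Db major; 2nd degree = Eb


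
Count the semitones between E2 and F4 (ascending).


Reasoning:
Absolute semitone position = octave×12 + chromatic position
E2: 2×12 + 4 = 28
F4: 4×12 + 5 = 53
Difference = 53 - 28 = 25
= 25 semitones


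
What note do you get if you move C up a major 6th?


Working:
major 6th: 6 letter names, 9 semitones
Letter: C + 5 → A
Pitch: C + 9 semitones, spelled as an A → A
= A


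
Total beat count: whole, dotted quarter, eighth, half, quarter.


Let's work it out.
Beat values:
  whole = 4 beats
  dotted quarter = 1.5 beats
  eighth = 0.5 beats
  half = 2 beats
  quarter = 1 beat
Sum = 4 + 1.5 + 0.5 + 2 + 1
= 9 beats


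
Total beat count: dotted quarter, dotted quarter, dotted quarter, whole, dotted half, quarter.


Working:
Beat values:
  dotted quarter = 1.5 beats
  dotted quarter = 1.5 beats
  dotted quarter = 1.5 beats
  whole = 4 beats
  dotted half = 3 beats
  quarter = 1 beat
Sum = 1.5 + 1.5 + 1.5 + 4 + 3 + 1
= 12.5 beats


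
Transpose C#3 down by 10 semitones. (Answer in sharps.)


C#3: chromatic position 1 in octave 3 → absolute = 3×12 + 1 = 37
Transpose down 10: 37 - 10 = 27
27 = 2×12 + 3 → D# in octave 2
Result = D#2


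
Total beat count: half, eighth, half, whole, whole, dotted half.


Beat values:
  half = 2 beats
  eighth = 0.5 beats
  half = 2 beats
  whole = 4 beats
  whole = 4 beats
  dotted half = 3 beats
Sum = 2 + 0.5 + 2 + 4 + 4 + 3
= 15.5 beats


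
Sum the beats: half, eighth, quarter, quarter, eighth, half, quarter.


Beat values:
  half = 2 beats
  eighth = 0.5 beats
  quarter = 1 beat
  quarter = 1 beat
  eighth = 0.5 beats
  half = 2 beats
  quarter = 1 beat
Sum = 2 + 0.5 + 1 + 1 + 0.5 + 2 + 1
= 8 beats


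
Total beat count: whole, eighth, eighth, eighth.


Solution.
Beat values:
  whole = 4 beats
  eighth = 0.5 beats
  eighth = 0.5 beats
  eighth = 0.5 beats
Sum = 4 + 0.5 + 0.5 + 0.5
= 5.5 beats


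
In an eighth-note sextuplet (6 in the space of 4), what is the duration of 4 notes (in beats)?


Reasoning:
Sextuplet: 6 notes occupy the space of 4 eighth notes
Space = 4 × 1/2 = 2 beats
Each sextuplet note = 2 / 6 = 1/3 beats
4 notes = 4 × 1/3 = 4/3
= 4/3 beats


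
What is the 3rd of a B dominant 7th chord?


Solution.
Dominant 7th chord = root + major 3rd + perfect 5th + minor 7th
Seventh chords stack in thirds, so the letter names are B-D-F-A
Root: B
Major 3rd above B: D#
Perfect 5th above B: F#
Minor 7th above B: A
The 3rd = D#


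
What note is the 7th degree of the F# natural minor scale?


Working:
Natural minor scale pattern: W-H-W-W-H-W-W (2-1-2-2-1-2-2 semitones)
Starting from F#:
  F# + 2 semitones → G#
  G# + 1 semitone → A
  A + 2 semitones → B
  B + 2 semitones → C#
  C# + 1 semitone → D
  D + 2 semitones → E
  E + 2 semitones → F#
Scale: F# G# A B C# D E
Degree 7 = E


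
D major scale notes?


Solution.
Major scale pattern: W-W-H-W-W-W-H (2-2-1-2-2-2-1 semitones)
Starting from D:
  D + 2 semitones → E
  E + 2 semitones → F#
  F# + 1 semitone → G
  G + 2 semitones → A
  A + 2 semitones → B
  B + 2 semitones → C#
  C# + 1 semitone → D
Scale = D E F# G A B C#


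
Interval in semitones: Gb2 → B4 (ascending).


Solution.
Absolute semitone position = octave×12 + chromatic position
Gb2: 2×12 + 6 = 30
B4: 4×12 + 11 = 59
Difference = 59 - 30 = 29
= 29 semitones


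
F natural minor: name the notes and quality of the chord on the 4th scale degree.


F natural minor scale: F G Ab Bb C Db Eb
Diatonic triad on degree 4 stacks scale notes 4, 6, 1: Bb Db F
Bb→Db = 3 semitones; Bb→F = 7 semitones → minor triad
= Bb Db F (minor)


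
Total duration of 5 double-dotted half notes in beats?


Reasoning:
Base half note = 2 beats
Dot 1 adds half the previous value: +1
Dot 2 adds half the previous value: +1/2
One double-dotted half = 2 + 1 + 1/2 = 7/2
5 of them = 5 × 7/2 = 35/2
= 35/2 beats


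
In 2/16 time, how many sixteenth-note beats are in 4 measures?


Reasoning:
Time signature 2/16: the bottom number 16 means the sixteenth note gets one count
The top number 2 means 2 sixteenth-note beats per measure
Total = 2 × 4 measures
= 8 sixteenth-note beats


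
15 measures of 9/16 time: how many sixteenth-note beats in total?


Time signature 9/16: the bottom number 16 means the sixteenth note gets one count
The top number 9 means 9 sixteenth-note beats per measure
Total = 9 × 15 measures
= 135 sixteenth-note beats


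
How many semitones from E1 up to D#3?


Reasoning:
Absolute semitone position = octave×12 + chromatic position
E1: 1×12 + 4 = 16
D#3: 3×12 + 3 = 39
Difference = 39 - 16 = 23
= 23 semitones


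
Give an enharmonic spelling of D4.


Reasoning:
Enharmonic notes sound the same pitch but are spelled with different letter names
D and C## name the same pitch class
= C##4


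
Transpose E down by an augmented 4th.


Working:
augmented 4th: 4 letter names, 6 semitones
Letter: E - 3 → B
Pitch: E - 6 semitones, spelled as a B → Bb
= Bb


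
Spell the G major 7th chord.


Let's work it out.
Major 7th chord = root + major 3rd + perfect 5th + major 7th
Seventh chords stack in thirds, so the letter names are G-B-D-F
Root: G
Major 3rd above G: B
Perfect 5th above G: D
Major 7th above G: F#
Chord = G B D F#


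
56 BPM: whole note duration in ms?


Let's work it out.
One quarter-note beat = 60000 / BPM = 60000 / 56 ms
Whole note = 4 × quarter note
Duration = 4 × 60000 / 56 = 240000 / 56
= 4285.7 ms


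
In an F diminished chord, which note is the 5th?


Working:
Diminished triad = root + minor 3rd (3 semitones) + diminished 5th (6 semitones)
A triad on F stacks thirds, so the chord tones use letter names F-A-C
Root: F
Minor 3rd above F: Ab
Diminished 5th above F: Cb
The 5th = Cb


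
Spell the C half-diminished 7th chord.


Step by step:
Half-diminished 7th chord = root + minor 3rd + diminished 5th + minor 7th
Seventh chords stack in thirds, so the letter names are C-E-G-B
Root: C
Minor 3rd above C: Eb
Diminished 5th above C: Gb
Minor 7th above C: Bb
Chord = C Eb Gb Bb


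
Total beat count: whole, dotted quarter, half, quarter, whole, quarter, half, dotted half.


Reasoning:
Beat values:
  whole = 4 beats
  dotted quarter = 1.5 beats
  half = 2 beats
  quarter = 1 beat
  whole = 4 beats
  quarter = 1 beat
  half = 2 beats
  dotted half = 3 beats
Sum = 4 + 1.5 + 2 + 1 + 4 + 1 + 2 + 3
= 18.5 beats


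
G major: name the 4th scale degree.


Step by step:
Major scale pattern: W-W-H-W-W-W-H (2-2-1-2-2-2-1 semitones)
Starting from G:
  G + 2 semitones → A
  A + 2 semitones → B
  B + 1 semitone → C
  C + 2 semitones → D
  D + 2 semitones → E
  E + 2 semitones → F#
  F# + 1 semitone → G
Scale: G A B C D E F#
Degree 4 = C


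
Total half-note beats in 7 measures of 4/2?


Reasoning:
Time signature 4/2: the bottom number 2 means the half note gets one count
The top number 4 means 4 half-note beats per measure
Total = 4 × 7 measures
= 28 half-note beats


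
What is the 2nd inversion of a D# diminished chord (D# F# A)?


Root position: D# F# A
2nd inversion: move root and 3rd up an octave
Bass note: A
Notes (bottom to top) = A D# F#


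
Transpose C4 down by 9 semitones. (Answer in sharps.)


Reasoning:
C4: chromatic position 0 in octave 4 → absolute = 4×12 + 0 = 48
Transpose down 9: 48 - 9 = 39
39 = 3×12 + 3 → D# in octave 3
Result = D#3


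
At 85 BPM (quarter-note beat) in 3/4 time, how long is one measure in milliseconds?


Working:
Quarter-note beat duration = 60000 / 85 ms
Beats per measure (3/4) = 3
One measure = 3 × 60000 / 85 = 180000 / 85 ms
= 2117.6 ms


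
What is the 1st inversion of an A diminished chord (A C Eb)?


Let's work it out.
Root position: A C Eb
1st inversion: move root up an octave
Bass note: C
Notes (bottom to top) = C Eb A


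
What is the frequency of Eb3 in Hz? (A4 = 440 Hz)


f = 440 × 2^(n/12) where n = semitones from A4
Eb3: -18 semitones from A4
f = 440 × 2^(-18/12)
f = 155.56 Hz


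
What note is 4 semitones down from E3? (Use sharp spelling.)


Let's work it out.
E3: chromatic position 4 in octave 3 → absolute = 3×12 + 4 = 40
Transpose down 4: 40 - 4 = 36
36 = 3×12 + 0 → C in octave 3
Result = C3


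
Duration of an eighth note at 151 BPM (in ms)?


One quarter-note beat = 60000 / BPM = 60000 / 151 ms
Eighth note = 1/2 × quarter note
Duration = 1/2 × 60000 / 151 = 30000 / 151
= 198.7 ms


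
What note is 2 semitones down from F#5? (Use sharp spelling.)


Reasoning:
F#5: chromatic position 6 in octave 5 → absolute = 5×12 + 6 = 66
Transpose down 2: 66 - 2 = 64
64 = 5×12 + 4 → E in octave 5
Result = E5


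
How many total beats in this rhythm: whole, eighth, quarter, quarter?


Beat values:
  whole = 4 beats
  eighth = 0.5 beats
  quarter = 1 beat
  quarter = 1 beat
Sum = 4 + 0.5 + 1 + 1
= 6.5 beats


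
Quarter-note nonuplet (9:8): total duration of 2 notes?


Let's work it out.
Nonuplet: 9 notes occupy the space of 8 quarter notes
Space = 8 × 1 = 8 beats
Each nonuplet note = 8 / 9 = 8/9 beats
2 notes = 2 × 8/9 = 16/9
= 16/9 beats


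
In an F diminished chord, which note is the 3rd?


Let's work it out.
Diminished triad = root + minor 3rd (3 semitones) + diminished 5th (6 semitones)
A triad on F stacks thirds, so the chord tones use letter names F-A-C
Root: F
Minor 3rd above F: Ab
Diminished 5th above F: Cb
The 3rd = Ab


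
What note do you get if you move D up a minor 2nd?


Solution.
minor 2nd: 2 letter names, 1 semitones
Letter: D + 1 → E
Pitch: D + 1 semitones, spelled as an E → Eb
= Eb


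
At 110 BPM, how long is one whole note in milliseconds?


Let's work it out.
One quarter-note beat = 60000 / BPM = 60000 / 110 ms
Whole note = 4 × quarter note
Duration = 4 × 60000 / 110 = 240000 / 110
= 2181.8 ms


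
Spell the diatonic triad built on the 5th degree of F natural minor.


Solution.
F natural minor scale: F G Ab Bb C Db Eb
Diatonic triad on degree 5 stacks scale notes 5, 7, 2: C Eb G
C→Eb = 3 semitones; C→G = 7 semitones → minor triad
= C Eb G (minor)


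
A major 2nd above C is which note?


Step by step:
A 2nd spans 2 letter names, so from C we land on D
A major 2nd = 2 semitones above C
Spell D at that pitch: D
= D


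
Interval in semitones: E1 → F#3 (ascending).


Solution.
Absolute semitone position = octave×12 + chromatic position
E1: 1×12 + 4 = 16
F#3: 3×12 + 6 = 42
Difference = 42 - 16 = 26
= 26 semitones


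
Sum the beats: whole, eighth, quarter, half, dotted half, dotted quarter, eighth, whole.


Step by step:
Beat values:
  whole = 4 beats
  eighth = 0.5 beats
  quarter = 1 beat
  half = 2 beats
  dotted half = 3 beats
  dotted quarter = 1.5 beats
  eighth = 0.5 beats
  whole = 4 beats
Sum = 4 + 0.5 + 1 + 2 + 3 + 1.5 + 0.5 + 4
= 16.5 beats


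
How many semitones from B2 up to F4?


Absolute semitone position = octave×12 + chromatic position
B2: 2×12 + 11 = 35
F4: 4×12 + 5 = 53
Difference = 53 - 35 = 18
= 18 semitones


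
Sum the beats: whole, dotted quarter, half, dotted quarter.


Solution.
Beat values:
  whole = 4 beats
  dotted quarter = 1.5 beats
  half = 2 beats
  dotted quarter = 1.5 beats
Sum = 4 + 1.5 + 2 + 1.5
= 9 beats


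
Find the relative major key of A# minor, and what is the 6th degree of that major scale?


Let's work it out.
The relative major shares the key signature and is a minor 3rd above the minor tonic
A minor 3rd above A# is C#
→ relative major of A# minor is C# major
C# major scale: C# D# E# F# G# A# B#
= C# major; 6th degree = A#


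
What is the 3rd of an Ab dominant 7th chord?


Reasoning:
Dominant 7th chord = root + major 3rd + perfect 5th + minor 7th
Seventh chords stack in thirds, so the letter names are A-C-E-G
Root: Ab
Major 3rd above Ab: C
Perfect 5th above Ab: Eb
Minor 7th above Ab: Gb
The 3rd = C


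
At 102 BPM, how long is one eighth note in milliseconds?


Solution.
One quarter-note beat = 60000 / BPM = 60000 / 102 ms
Eighth note = 1/2 × quarter note
Duration = 1/2 × 60000 / 102 = 30000 / 102
= 294.1 ms


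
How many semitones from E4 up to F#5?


Let's work it out.
Absolute semitone position = octave×12 + chromatic position
E4: 4×12 + 4 = 52
F#5: 5×12 + 6 = 66
Difference = 66 - 52 = 14
= 14 semitones


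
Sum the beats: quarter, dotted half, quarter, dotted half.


Working:
Beat values:
  quarter = 1 beat
  dotted half = 3 beats
  quarter = 1 beat
  dotted half = 3 beats
Sum = 1 + 3 + 1 + 3
= 8 beats


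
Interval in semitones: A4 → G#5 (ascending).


Working:
Absolute semitone position = octave×12 + chromatic position
A4: 4×12 + 9 = 57
G#5: 5×12 + 8 = 68
Difference = 68 - 57 = 11
= 11 semitones


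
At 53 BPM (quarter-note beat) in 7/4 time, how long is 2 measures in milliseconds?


Quarter-note beat duration = 60000 / 53 ms
Beats per measure (7/4) = 7
One measure = 7 × 60000 / 53 = 420000 / 53 ms
2 measures = 2 × 420000 / 53 = 840000 / 53
= 15849.1 ms


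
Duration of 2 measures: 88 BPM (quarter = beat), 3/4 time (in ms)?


Let's work it out.
Quarter-note beat duration = 60000 / 88 ms
Beats per measure (3/4) = 3
One measure = 3 × 60000 / 88 = 180000 / 88 ms
2 measures = 2 × 180000 / 88 = 360000 / 88
= 4090.9 ms


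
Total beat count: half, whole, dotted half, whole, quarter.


Beat values:
  half = 2 beats
  whole = 4 beats
  dotted half = 3 beats
  whole = 4 beats
  quarter = 1 beat
Sum = 2 + 4 + 3 + 4 + 1
= 14 beats


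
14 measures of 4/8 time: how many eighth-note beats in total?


Step by step:
Time signature 4/8: the bottom number 8 means the eighth note gets one count
The top number 4 means 4 eighth-note beats per measure
Total = 4 × 14 measures
= 56 eighth-note beats


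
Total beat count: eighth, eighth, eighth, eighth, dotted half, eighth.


Let's work it out.
Beat values:
  eighth = 0.5 beats
  eighth = 0.5 beats
  eighth = 0.5 beats
  eighth = 0.5 beats
  dotted half = 3 beats
  eighth = 0.5 beats
Sum = 0.5 + 0.5 + 0.5 + 0.5 + 3 + 0.5
= 5.5 beats


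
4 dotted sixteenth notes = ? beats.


Reasoning:
Base sixteenth note = 1/4 beats
Dot 1 adds half the previous value: +1/8
One dotted sixteenth = 1/4 + 1/8 = 3/8
4 of them = 4 × 3/8 = 3/2
= 3/2 beats


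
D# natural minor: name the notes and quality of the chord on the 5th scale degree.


Let's work it out.
D# natural minor scale: D# E# F# G# A# B C#
Diatonic triad on degree 5 stacks scale notes 5, 7, 2: A# C# E#
A#→C# = 3 semitones; A#→E# = 7 semitones → minor triad
= A# C# E# (minor)


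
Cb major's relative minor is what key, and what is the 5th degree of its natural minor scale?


Step by step:
The relative minor shares the major's key signature and starts on its 6th degree
6th degree = a major 6th above the tonic; a major 6th above Cb is Ab
→ relative minor of Cb major is Ab minor
Ab natural minor scale: Ab Bb Cb Db Eb Fb Gb
= Ab minor; 5th degree = Eb


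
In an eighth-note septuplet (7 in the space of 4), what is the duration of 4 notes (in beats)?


Solution.
Septuplet: 7 notes occupy the space of 4 eighth notes
Space = 4 × 1/2 = 2 beats
Each septuplet note = 2 / 7 = 2/7 beats
4 notes = 4 × 2/7 = 8/7
= 8/7 beats


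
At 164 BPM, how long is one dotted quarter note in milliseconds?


Step by step:
One quarter-note beat = 60000 / BPM = 60000 / 164 ms
Dotted quarter note = 3/2 × quarter note
Duration = 3/2 × 60000 / 164 = 90000 / 164
= 548.8 ms


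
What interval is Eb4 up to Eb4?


Step by step:
Letter names: E → E spans 1 letter name → a unison
Semitones: Eb4 → Eb4 = 0 half-steps
A unison of 0 semitones is a perfect unison
= perfect unison


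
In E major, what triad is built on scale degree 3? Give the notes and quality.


Let's work it out.
E major scale: E F# G# A B C# D#
Diatonic triad on degree 3 stacks scale notes 3, 5, 7: G# B D#
G#→B = 3 semitones; G#→D# = 7 semitones → minor triad
= G# B D# (minor)


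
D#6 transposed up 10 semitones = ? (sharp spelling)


Reasoning:
D#6: chromatic position 3 in octave 6 → absolute = 6×12 + 3 = 75
Transpose up 10: 75 + 10 = 85
85 = 7×12 + 1 → C# in octave 7
Result = C#7


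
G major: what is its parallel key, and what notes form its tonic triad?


Let's work it out.
Parallel keys share the same tonic but differ in mode
G major → parallel is G minor
Tonic triad of G minor = G Bb D
= G minor; triad = G Bb D


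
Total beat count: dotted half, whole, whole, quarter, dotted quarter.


Beat values:
  dotted half = 3 beats
  whole = 4 beats
  whole = 4 beats
  quarter = 1 beat
  dotted quarter = 1.5 beats
Sum = 3 + 4 + 4 + 1 + 1.5
= 13.5 beats


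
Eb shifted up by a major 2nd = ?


Solution.
major 2nd: 2 letter names, 2 semitones
Letter: E + 1 → F
Pitch: Eb + 2 semitones, spelled as an F → F
= F


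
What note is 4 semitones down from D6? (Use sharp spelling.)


D6: chromatic position 2 in octave 6 → absolute = 6×12 + 2 = 74
Transpose down 4: 74 - 4 = 70
70 = 5×12 + 10 → A# in octave 5
Result = A#5


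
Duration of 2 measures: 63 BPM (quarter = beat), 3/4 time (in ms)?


Quarter-note beat duration = 60000 / 63 ms
Beats per measure (3/4) = 3
One measure = 3 × 60000 / 63 = 180000 / 63 ms
2 measures = 2 × 180000 / 63 = 360000 / 63
= 5714.3 ms


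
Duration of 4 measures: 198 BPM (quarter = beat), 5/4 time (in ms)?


Reasoning:
Quarter-note beat duration = 60000 / 198 ms
Beats per measure (5/4) = 5
One measure = 5 × 60000 / 198 = 300000 / 198 ms
4 measures = 4 × 300000 / 198 = 1200000 / 198
= 6060.6 ms


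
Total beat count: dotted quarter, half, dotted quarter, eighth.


Beat values:
  dotted quarter = 1.5 beats
  half = 2 beats
  dotted quarter = 1.5 beats
  eighth = 0.5 beats
Sum = 1.5 + 2 + 1.5 + 0.5
= 5.5 beats


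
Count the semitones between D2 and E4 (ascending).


Absolute semitone position = octave×12 + chromatic position
D2: 2×12 + 2 = 26
E4: 4×12 + 4 = 52
Difference = 52 - 26 = 26
= 26 semitones


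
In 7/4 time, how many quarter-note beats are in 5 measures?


Time signature 7/4: the bottom number 4 means the quarter note gets one count
The top number 7 means 7 quarter-note beats per measure
Total = 7 × 5 measures
= 35 quarter-note beats


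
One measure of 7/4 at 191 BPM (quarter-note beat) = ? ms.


Reasoning:
Quarter-note beat duration = 60000 / 191 ms
Beats per measure (7/4) = 7
One measure = 7 × 60000 / 191 = 420000 / 191 ms
= 2199.0 ms


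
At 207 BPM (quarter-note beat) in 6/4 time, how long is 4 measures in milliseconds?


Quarter-note beat duration = 60000 / 207 ms
Beats per measure (6/4) = 6
One measure = 6 × 60000 / 207 = 360000 / 207 ms
4 measures = 4 × 360000 / 207 = 1440000 / 207
= 6956.5 ms


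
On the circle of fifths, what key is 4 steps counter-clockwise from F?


Let's work it out.
Each counter-clockwise step moves down a perfect 5th (= up a perfect 4th)
From F: F → Bb → Eb → Ab → Db
= Db


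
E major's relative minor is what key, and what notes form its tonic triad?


The relative minor shares the major's key signature and starts on its 6th degree
6th degree = a major 6th above the tonic; a major 6th above E is C#
→ relative minor of E major is C# minor
Tonic triad of C# minor = root + minor 3rd + perfect 5th = C# E G#
= C# minor; triad = C# E G#


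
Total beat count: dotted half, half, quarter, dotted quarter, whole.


Beat values:
  dotted half = 3 beats
  half = 2 beats
  quarter = 1 beat
  dotted quarter = 1.5 beats
  whole = 4 beats
Sum = 3 + 2 + 1 + 1.5 + 4
= 11.5 beats


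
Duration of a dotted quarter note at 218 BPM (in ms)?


Reasoning:
One quarter-note beat = 60000 / BPM = 60000 / 218 ms
Dotted quarter note = 3/2 × quarter note
Duration = 3/2 × 60000 / 218 = 90000 / 218
= 412.8 ms


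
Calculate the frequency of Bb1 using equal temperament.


Working:
f = 440 × 2^(n/12) where n = semitones from A4
Bb1: -35 semitones from A4
f = 440 × 2^(-35/12)
f = 58.27 Hz


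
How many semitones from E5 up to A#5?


Let's work it out.
Absolute semitone position = octave×12 + chromatic position
E5: 5×12 + 4 = 64
A#5: 5×12 + 10 = 70
Difference = 70 - 64 = 6
= 6 semitones


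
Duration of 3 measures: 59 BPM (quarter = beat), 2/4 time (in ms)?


Reasoning:
Quarter-note beat duration = 60000 / 59 ms
Beats per measure (2/4) = 2
One measure = 2 × 60000 / 59 = 120000 / 59 ms
3 measures = 3 × 120000 / 59 = 360000 / 59
= 6101.7 ms


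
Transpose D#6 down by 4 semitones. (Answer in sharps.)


Reasoning:
D#6: chromatic position 3 in octave 6 → absolute = 6×12 + 3 = 75
Transpose down 4: 75 - 4 = 71
71 = 5×12 + 11 → B in octave 5
Result = B5


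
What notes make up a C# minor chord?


Minor triad = root + minor 3rd (3 semitones) + perfect 5th (7 semitones)
A triad on C# stacks thirds, so the chord tones use letter names C-E-G
Root: C#
Minor 3rd above C#: E
Perfect 5th above C#: G#
Chord = C# E G#


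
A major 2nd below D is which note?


A 2nd spans 2 letter names, so from D we land on C
A major 2nd = 2 semitones below D
Spell C at that pitch: C
= C


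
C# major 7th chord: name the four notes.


Major 7th chord = root + major 3rd + perfect 5th + major 7th
Seventh chords stack in thirds, so the letter names are C-E-G-B
Root: C#
Major 3rd above C#: E#
Perfect 5th above C#: G#
Major 7th above C#: B#
Chord = C# E# G# B#


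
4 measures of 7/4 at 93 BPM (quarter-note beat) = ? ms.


Working:
Quarter-note beat duration = 60000 / 93 ms
Beats per measure (7/4) = 7
One measure = 7 × 60000 / 93 = 420000 / 93 ms
4 measures = 4 × 420000 / 93 = 1680000 / 93
= 18064.5 ms


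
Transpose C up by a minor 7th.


Working:
minor 7th: 7 letter names, 10 semitones
Letter: C + 6 → B
Pitch: C + 10 semitones, spelled as a B → Bb
= Bb


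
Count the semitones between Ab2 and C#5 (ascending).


Absolute semitone position = octave×12 + chromatic position
Ab2: 2×12 + 8 = 32
C#5: 5×12 + 1 = 61
Difference = 61 - 32 = 29
= 29 semitones


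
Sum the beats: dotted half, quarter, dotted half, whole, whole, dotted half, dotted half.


Working:
Beat values:
  dotted half = 3 beats
  quarter = 1 beat
  dotted half = 3 beats
  whole = 4 beats
  whole = 4 beats
  dotted half = 3 beats
  dotted half = 3 beats
Sum = 3 + 1 + 3 + 4 + 4 + 3 + 3
= 21 beats


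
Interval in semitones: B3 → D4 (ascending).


Step by step:
Absolute semitone position = octave×12 + chromatic position
B3: 3×12 + 11 = 47
D4: 4×12 + 2 = 50
Difference = 50 - 47 = 3
= 3 semitones


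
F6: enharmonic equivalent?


Reasoning:
Enharmonic notes sound the same pitch but are spelled with different letter names
F and E# name the same pitch class
= E#6


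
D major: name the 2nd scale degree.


Solution.
Major scale pattern: W-W-H-W-W-W-H (2-2-1-2-2-2-1 semitones)
Starting from D:
  D + 2 semitones → E
  E + 2 semitones → F#
  F# + 1 semitone → G
  G + 2 semitones → A
  A + 2 semitones → B
  B + 2 semitones → C#
  C# + 1 semitone → D
Scale: D E F# G A B C#
Degree 2 = E


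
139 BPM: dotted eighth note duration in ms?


Let's work it out.
One quarter-note beat = 60000 / BPM = 60000 / 139 ms
Dotted eighth note = 3/4 × quarter note
Duration = 3/4 × 60000 / 139 = 45000 / 139
= 323.7 ms


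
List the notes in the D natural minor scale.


Natural minor scale pattern: W-H-W-W-H-W-W (2-1-2-2-1-2-2 semitones)
Starting from D:
  D + 2 semitones → E
  E + 1 semitone → F
  F + 2 semitones → G
  G + 2 semitones → A
  A + 1 semitone → Bb
  Bb + 2 semitones → C
  C + 2 semitones → D
Scale = D E F G A Bb C


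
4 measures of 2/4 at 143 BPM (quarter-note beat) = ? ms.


Working:
Quarter-note beat duration = 60000 / 143 ms
Beats per measure (2/4) = 2
One measure = 2 × 60000 / 143 = 120000 / 143 ms
4 measures = 4 × 120000 / 143 = 480000 / 143
= 3356.6 ms


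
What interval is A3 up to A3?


Let's work it out.
Letter names: A → A spans 1 letter name → a unison
Semitones: A3 → A3 = 0 half-steps
A unison of 0 semitones is a perfect unison
= perfect unison


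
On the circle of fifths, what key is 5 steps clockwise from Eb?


Each clockwise step on the circle of fifths moves up a perfect 5th
From Eb: Eb → Bb → F → C → G → D
= D


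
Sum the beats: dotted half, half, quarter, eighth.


Beat values:
  dotted half = 3 beats
  half = 2 beats
  quarter = 1 beat
  eighth = 0.5 beats
Sum = 3 + 2 + 1 + 0.5
= 6.5 beats


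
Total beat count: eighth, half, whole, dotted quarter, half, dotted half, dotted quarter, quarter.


Working:
Beat values:
  eighth = 0.5 beats
  half = 2 beats
  whole = 4 beats
  dotted quarter = 1.5 beats
  half = 2 beats
  dotted half = 3 beats
  dotted quarter = 1.5 beats
  quarter = 1 beat
Sum = 0.5 + 2 + 4 + 1.5 + 2 + 3 + 1.5 + 1
= 15.5 beats


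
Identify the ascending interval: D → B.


Solution.
Letter names: D → B spans 6 letter names → a 6th
Semitones: D → B = 9 half-steps
A 6th of 9 semitones is a major 6th
= major 6th


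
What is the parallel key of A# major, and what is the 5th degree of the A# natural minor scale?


Reasoning:
Parallel keys share the same tonic but differ in mode
A# major → parallel is A# minor
A# natural minor scale: A# B# C# D# E# F# G#
= A# minor; 5th degree = E#


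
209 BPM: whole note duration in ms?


Solution.
One quarter-note beat = 60000 / BPM = 60000 / 209 ms
Whole note = 4 × quarter note
Duration = 4 × 60000 / 209 = 240000 / 209
= 1148.3 ms


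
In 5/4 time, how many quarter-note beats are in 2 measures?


Working:
Time signature 5/4: the bottom number 4 means the quarter note gets one count
The top number 5 means 5 quarter-note beats per measure
Total = 5 × 2 measures
= 10 quarter-note beats


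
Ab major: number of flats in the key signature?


Flat major keys: C(0), F(1), Bb(2), Eb(3), Ab(4), Db(5), Gb(6), Cb(7)
Ab major has 4 flats
Order of flats: Bb Eb Ab Db Gb Cb Fb → first 4: Bb, Eb, Ab, Db
= 4 flats


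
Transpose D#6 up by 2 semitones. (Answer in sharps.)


Working:
D#6: chromatic position 3 in octave 6 → absolute = 6×12 + 3 = 75
Transpose up 2: 75 + 2 = 77
77 = 6×12 + 5 → F in octave 6
Result = F6


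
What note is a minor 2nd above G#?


Reasoning:
A 2nd spans 2 letter names, so from G we land on A
A minor 2nd = 1 semitone above G#
Spell A at that pitch: A
= A


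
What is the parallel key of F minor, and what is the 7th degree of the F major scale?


Let's work it out.
Parallel keys share the same tonic but differ in mode
F minor → parallel is F major
F major scale: F G A Bb C D E
= F major; 7th degree = E


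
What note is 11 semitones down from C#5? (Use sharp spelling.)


Let's work it out.
C#5: chromatic position 1 in octave 5 → absolute = 5×12 + 1 = 61
Transpose down 11: 61 - 11 = 50
50 = 4×12 + 2 → D in octave 4
Result = D4


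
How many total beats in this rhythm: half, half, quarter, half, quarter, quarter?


Working:
Beat values:
  half = 2 beats
  half = 2 beats
  quarter = 1 beat
  half = 2 beats
  quarter = 1 beat
  quarter = 1 beat
Sum = 2 + 2 + 1 + 2 + 1 + 1
= 9 beats


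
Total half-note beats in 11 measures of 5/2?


Solution.
Time signature 5/2: the bottom number 2 means the half note gets one count
The top number 5 means 5 half-note beats per measure
Total = 5 × 11 measures
= 55 half-note beats


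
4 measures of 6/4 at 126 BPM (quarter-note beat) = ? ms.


Working:
Quarter-note beat duration = 60000 / 126 ms
Beats per measure (6/4) = 6
One measure = 6 × 60000 / 126 = 360000 / 126 ms
4 measures = 4 × 360000 / 126 = 1440000 / 126
= 11428.6 ms


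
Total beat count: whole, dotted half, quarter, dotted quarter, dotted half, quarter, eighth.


Beat values:
  whole = 4 beats
  dotted half = 3 beats
  quarter = 1 beat
  dotted quarter = 1.5 beats
  dotted half = 3 beats
  quarter = 1 beat
  eighth = 0.5 beats
Sum = 4 + 3 + 1 + 1.5 + 3 + 1 + 0.5
= 14 beats


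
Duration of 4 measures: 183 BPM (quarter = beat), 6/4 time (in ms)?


Quarter-note beat duration = 60000 / 183 ms
Beats per measure (6/4) = 6
One measure = 6 × 60000 / 183 = 360000 / 183 ms
4 measures = 4 × 360000 / 183 = 1440000 / 183
= 7868.9 ms


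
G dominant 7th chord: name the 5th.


Step by step:
Dominant 7th chord = root + major 3rd + perfect 5th + minor 7th
Seventh chords stack in thirds, so the letter names are G-B-D-F
Root: G
Major 3rd above G: B
Perfect 5th above G: D
Minor 7th above G: F
The 5th = D


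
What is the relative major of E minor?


The relative major shares the key signature and is a minor 3rd above the minor tonic
A minor 3rd above E is G
→ relative major of E minor is G major
= G major


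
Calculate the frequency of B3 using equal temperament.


Reasoning:
f = 440 × 2^(n/12) where n = semitones from A4
B3: -10 semitones from A4
f = 440 × 2^(-10/12)
f = 246.94 Hz


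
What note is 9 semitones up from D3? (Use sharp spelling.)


D3: chromatic position 2 in octave 3 → absolute = 3×12 + 2 = 38
Transpose up 9: 38 + 9 = 47
47 = 3×12 + 11 → B in octave 3
Result = B3


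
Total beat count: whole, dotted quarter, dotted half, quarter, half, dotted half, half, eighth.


Working:
Beat values:
  whole = 4 beats
  dotted quarter = 1.5 beats
  dotted half = 3 beats
  quarter = 1 beat
  half = 2 beats
  dotted half = 3 beats
  half = 2 beats
  eighth = 0.5 beats
Sum = 4 + 1.5 + 3 + 1 + 2 + 3 + 2 + 0.5
= 17 beats


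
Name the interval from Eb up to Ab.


Letter names: E → A spans 4 letter names → a 4th
Semitones: Eb → Ab = 5 half-steps
A 4th of 5 semitones is a perfect 4th
= perfect 4th


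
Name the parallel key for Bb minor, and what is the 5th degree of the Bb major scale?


Parallel keys share the same tonic but differ in mode
Bb minor → parallel is Bb major
Bb major scale: Bb C D Eb F G A
= Bb major; 5th degree = F


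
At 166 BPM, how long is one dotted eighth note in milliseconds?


One quarter-note beat = 60000 / BPM = 60000 / 166 ms
Dotted eighth note = 3/4 × quarter note
Duration = 3/4 × 60000 / 166 = 45000 / 166
= 271.1 ms


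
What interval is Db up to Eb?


Let's work it out.
Letter names: D → E spans 2 letter names → a 2nd
Semitones: Db → Eb = 2 half-steps
A 2nd of 2 semitones is a major 2nd
= major 2nd


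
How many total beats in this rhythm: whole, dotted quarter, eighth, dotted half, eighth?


Solution.
Beat values:
  whole = 4 beats
  dotted quarter = 1.5 beats
  eighth = 0.5 beats
  dotted half = 3 beats
  eighth = 0.5 beats
Sum = 4 + 1.5 + 0.5 + 3 + 0.5
= 9.5 beats


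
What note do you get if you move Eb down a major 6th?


Working:
major 6th: 6 letter names, 9 semitones
Letter: E - 5 → G
Pitch: Eb - 9 semitones, spelled as a G → Gb
= Gb


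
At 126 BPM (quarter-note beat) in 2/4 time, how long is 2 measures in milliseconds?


Let's work it out.
Quarter-note beat duration = 60000 / 126 ms
Beats per measure (2/4) = 2
One measure = 2 × 60000 / 126 = 120000 / 126 ms
2 measures = 2 × 120000 / 126 = 240000 / 126
= 1904.8 ms


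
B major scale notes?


Major scale pattern: W-W-H-W-W-W-H (2-2-1-2-2-2-1 semitones)
Starting from B:
  B + 2 semitones → C#
  C# + 2 semitones → D#
  D# + 1 semitone → E
  E + 2 semitones → F#
  F# + 2 semitones → G#
  G# + 2 semitones → A#
  A# + 1 semitone → B
Scale = B C# D# E F# G# A#


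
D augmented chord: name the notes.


Augmented triad = root + major 3rd (4 semitones) + augmented 5th (8 semitones)
A triad on D stacks thirds, so the chord tones use letter names D-F-A
Root: D
Major 3rd above D: F#
Augmented 5th above D: A#
Chord = D F# A#


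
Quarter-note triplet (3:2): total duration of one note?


Let's work it out.
Triplet: 3 notes occupy the space of 2 quarter notes
Space = 2 × 1 = 2 beats
Each triplet note = 2 / 3 = 2/3 beats
= 2/3 beats


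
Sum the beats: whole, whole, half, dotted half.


Beat values:
  whole = 4 beats
  whole = 4 beats
  half = 2 beats
  dotted half = 3 beats
Sum = 4 + 4 + 2 + 3
= 13 beats


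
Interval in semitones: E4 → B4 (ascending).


Absolute semitone position = octave×12 + chromatic position
E4: 4×12 + 4 = 52
B4: 4×12 + 11 = 59
Difference = 59 - 52 = 7
= 7 semitones


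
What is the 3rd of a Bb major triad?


Let's work it out.
Major triad = root + major 3rd (4 semitones) + perfect 5th (7 semitones)
A triad on Bb stacks thirds, so the chord tones use letter names B-D-F
Root: Bb
Major 3rd above Bb: D
Perfect 5th above Bb: F
The 3rd = D


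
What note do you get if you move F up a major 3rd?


Working:
major 3rd: 3 letter names, 4 semitones
Letter: F + 2 → A
Pitch: F + 4 semitones, spelled as an A → A
= A


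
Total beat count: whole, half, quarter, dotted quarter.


Beat values:
  whole = 4 beats
  half = 2 beats
  quarter = 1 beat
  dotted quarter = 1.5 beats
Sum = 4 + 2 + 1 + 1.5
= 8.5 beats


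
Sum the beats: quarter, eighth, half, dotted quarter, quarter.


Let's work it out.
Beat values:
  quarter = 1 beat
  eighth = 0.5 beats
  half = 2 beats
  dotted quarter = 1.5 beats
  quarter = 1 beat
Sum = 1 + 0.5 + 2 + 1.5 + 1
= 6 beats


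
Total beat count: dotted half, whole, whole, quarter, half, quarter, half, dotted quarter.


Solution.
Beat values:
  dotted half = 3 beats
  whole = 4 beats
  whole = 4 beats
  quarter = 1 beat
  half = 2 beats
  quarter = 1 beat
  half = 2 beats
  dotted quarter = 1.5 beats
Sum = 3 + 4 + 4 + 1 + 2 + 1 + 2 + 1.5
= 18.5 beats


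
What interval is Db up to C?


Letter names: D → C spans 7 letter names → a 7th
Semitones: Db → C = 11 half-steps
A 7th of 11 semitones is a major 7th
= major 7th


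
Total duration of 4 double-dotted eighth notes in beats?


Let's work it out.
Base eighth note = 1/2 beats
Dot 1 adds half the previous value: +1/4
Dot 2 adds half the previous value: +1/8
One double-dotted eighth = 1/2 + 1/4 + 1/8 = 7/8
4 of them = 4 × 7/8 = 7/2
= 7/2 beats


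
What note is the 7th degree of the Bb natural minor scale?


Working:
Natural minor scale pattern: W-H-W-W-H-W-W (2-1-2-2-1-2-2 semitones)
Starting from Bb:
  Bb + 2 semitones → C
  C + 1 semitone → Db
  Db + 2 semitones → Eb
  Eb + 2 semitones → F
  F + 1 semitone → Gb
  Gb + 2 semitones → Ab
  Ab + 2 semitones → Bb
Scale: Bb C Db Eb F Gb Ab
Degree 7 = Ab


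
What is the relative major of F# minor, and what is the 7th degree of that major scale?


Let's work it out.
The relative major shares the key signature and is a minor 3rd above the minor tonic
A minor 3rd above F# is A
→ relative major of F# minor is A major
A major scale: A B C# D E F# G#
= A major; 7th degree = G#


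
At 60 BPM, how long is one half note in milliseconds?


One quarter-note beat = 60000 / BPM = 60000 / 60 ms
Half note = 2 × quarter note
Duration = 2 × 60000 / 60 = 120000 / 60
= 2000.0 ms


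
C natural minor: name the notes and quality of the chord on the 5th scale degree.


C natural minor scale: C D Eb F G Ab Bb
Diatonic triad on degree 5 stacks scale notes 5, 7, 2: G Bb D
G→Bb = 3 semitones; G→D = 7 semitones → minor triad
= G Bb D (minor)


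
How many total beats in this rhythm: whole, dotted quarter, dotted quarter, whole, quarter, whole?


Beat values:
  whole = 4 beats
  dotted quarter = 1.5 beats
  dotted quarter = 1.5 beats
  whole = 4 beats
  quarter = 1 beat
  whole = 4 beats
Sum = 4 + 1.5 + 1.5 + 4 + 1 + 4
= 16 beats


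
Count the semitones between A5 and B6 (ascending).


Absolute semitone position = octave×12 + chromatic position
A5: 5×12 + 9 = 69
B6: 6×12 + 11 = 83
Difference = 83 - 69 = 14
= 14 semitones


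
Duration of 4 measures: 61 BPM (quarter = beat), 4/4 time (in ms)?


Reasoning:
Quarter-note beat duration = 60000 / 61 ms
Beats per measure (4/4) = 4
One measure = 4 × 60000 / 61 = 240000 / 61 ms
4 measures = 4 × 240000 / 61 = 960000 / 61
= 15737.7 ms


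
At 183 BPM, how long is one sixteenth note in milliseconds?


Step by step:
One quarter-note beat = 60000 / BPM = 60000 / 183 ms
Sixteenth note = 1/4 × quarter note
Duration = 1/4 × 60000 / 183 = 15000 / 183
= 82.0 ms


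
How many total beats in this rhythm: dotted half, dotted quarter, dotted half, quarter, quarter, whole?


Solution.
Beat values:
  dotted half = 3 beats
  dotted quarter = 1.5 beats
  dotted half = 3 beats
  quarter = 1 beat
  quarter = 1 beat
  whole = 4 beats
Sum = 3 + 1.5 + 3 + 1 + 1 + 4
= 13.5 beats


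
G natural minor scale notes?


Let's work it out.
Natural minor scale pattern: W-H-W-W-H-W-W (2-1-2-2-1-2-2 semitones)
Starting from G:
  G + 2 semitones → A
  A + 1 semitone → Bb
  Bb + 2 semitones → C
  C + 2 semitones → D
  D + 1 semitone → Eb
  Eb + 2 semitones → F
  F + 2 semitones → G
Scale = G A Bb C D Eb F


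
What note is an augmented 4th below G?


Solution.
A 4th spans 4 letter names, so from G we land on D
An augmented 4th = 6 semitones below G
Spell D at that pitch: Db
= Db


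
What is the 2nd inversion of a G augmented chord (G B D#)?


Step by step:
Root position: G B D#
2nd inversion: move root and 3rd up an octave
Bass note: D#
Notes (bottom to top) = D# G B


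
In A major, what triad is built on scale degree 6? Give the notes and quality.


A major scale: A B C# D E F# G#
Diatonic triad on degree 6 stacks scale notes 6, 1, 3: F# A C#
F#→A = 3 semitones; F#→C# = 7 semitones → minor triad
= F# A C# (minor)


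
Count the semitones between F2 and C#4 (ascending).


Reasoning:
Absolute semitone position = octave×12 + chromatic position
F2: 2×12 + 5 = 29
C#4: 4×12 + 1 = 49
Difference = 49 - 29 = 20
= 20 semitones


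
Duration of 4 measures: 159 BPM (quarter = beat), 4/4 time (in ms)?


Working:
Quarter-note beat duration = 60000 / 159 ms
Beats per measure (4/4) = 4
One measure = 4 × 60000 / 159 = 240000 / 159 ms
4 measures = 4 × 240000 / 159 = 960000 / 159
= 6037.7 ms


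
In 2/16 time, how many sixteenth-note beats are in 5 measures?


Let's work it out.
Time signature 2/16: the bottom number 16 means the sixteenth note gets one count
The top number 2 means 2 sixteenth-note beats per measure
Total = 2 × 5 measures
= 10 sixteenth-note beats


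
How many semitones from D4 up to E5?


Solution.
Absolute semitone position = octave×12 + chromatic position
D4: 4×12 + 2 = 50
E5: 5×12 + 4 = 64
Difference = 64 - 50 = 14
= 14 semitones


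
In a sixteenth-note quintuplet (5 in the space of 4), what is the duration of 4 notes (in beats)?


Step by step:
Quintuplet: 5 notes occupy the space of 4 sixteenth notes
Space = 4 × 1/4 = 1 beat
Each quintuplet note = 1 / 5 = 1/5 beats
4 notes = 4 × 1/5 = 4/5
= 4/5 beats


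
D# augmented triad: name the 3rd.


Solution.
Augmented triad = root + major 3rd (4 semitones) + augmented 5th (8 semitones)
A triad on D# stacks thirds, so the chord tones use letter names D-F-A
Root: D#
Major 3rd above D#: F##
Augmented 5th above D#: A##
The 3rd = F##
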